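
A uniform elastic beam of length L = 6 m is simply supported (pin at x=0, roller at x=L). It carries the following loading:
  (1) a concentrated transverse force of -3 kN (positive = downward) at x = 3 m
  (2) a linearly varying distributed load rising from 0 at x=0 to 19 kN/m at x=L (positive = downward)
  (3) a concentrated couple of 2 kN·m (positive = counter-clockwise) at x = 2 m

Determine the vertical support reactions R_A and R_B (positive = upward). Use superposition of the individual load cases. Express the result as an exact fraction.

R_A = 107/6 kN, R_B = 217/6 kN

Load 1 — point force P=-3 kN at a=3 m (b=L-a=3):
  R_A = Pb/L = (-3)·3/6 = -3/2 kN
  R_B = Pa/L = (-3)·3/6 = -3/2 kN
Load 2 — triangular load w₀=19 kN/m (0→w₀ over full span):
  R_A = w₀L/6 = 19·6/6 = 19 kN
  R_B = w₀L/3 = 19·6/3 = 38 kN
Load 3 — applied couple M₀=2 kN·m at a=2 m (b=L-a=4):
  R_A = M₀/L = 2/6 = 1/3 kN
  R_B = -M₀/L = -2/6 = -1/3 kN
Superposition: R_A = 107/6 kN, R_B = 217/6 kN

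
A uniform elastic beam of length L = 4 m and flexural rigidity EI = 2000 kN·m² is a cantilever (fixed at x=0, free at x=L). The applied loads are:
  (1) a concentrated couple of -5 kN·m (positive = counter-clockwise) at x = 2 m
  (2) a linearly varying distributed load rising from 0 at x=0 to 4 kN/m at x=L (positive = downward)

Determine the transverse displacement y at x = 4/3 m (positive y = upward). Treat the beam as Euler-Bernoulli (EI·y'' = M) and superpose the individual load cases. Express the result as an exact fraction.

Load 1 — applied couple M₀=-5 kN·m at a=2 m (b=L-a=2):
  y_1 = M₀x²/(2EI)  [x≤a] = (-5)·(4/3)²/(2·2000) = -1/450 m
Load 2 — triangular load w₀=4 kN/m (0→w₀ over full span):
  y_2 = (w₀Lx³/12-w₀L²x²/6-w₀x⁵/(120L))/EI = (4·4·(4/3)³/12-4·4²·(4/3)²/6-4·(4/3)⁵/(120·4))/2000 = -3608/455625 m
Superposition: y = Σ y_i = -9241/911250 m ≈ -0.010141 m

y(4/3) = -9241/911250 m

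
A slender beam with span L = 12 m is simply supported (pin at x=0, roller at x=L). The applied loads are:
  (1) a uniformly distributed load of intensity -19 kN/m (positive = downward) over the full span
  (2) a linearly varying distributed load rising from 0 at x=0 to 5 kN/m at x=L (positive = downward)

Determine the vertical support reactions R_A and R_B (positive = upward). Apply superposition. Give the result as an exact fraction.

R_A = -104 kN, R_B = -94 kN

Load 1 — uniform load w=-19 kN/m over full span:
  R_A = wL/2 = (-19)·12/2 = -114 kN
  R_B = wL/2 = (-19)·12/2 = -114 kN
Load 2 — triangular load w₀=5 kN/m (0→w₀ over full span):
  R_A = w₀L/6 = 5·12/6 = 10 kN
  R_B = w₀L/3 = 5·12/3 = 20 kN
Superposition: R_A = -104 kN, R_B = -94 kN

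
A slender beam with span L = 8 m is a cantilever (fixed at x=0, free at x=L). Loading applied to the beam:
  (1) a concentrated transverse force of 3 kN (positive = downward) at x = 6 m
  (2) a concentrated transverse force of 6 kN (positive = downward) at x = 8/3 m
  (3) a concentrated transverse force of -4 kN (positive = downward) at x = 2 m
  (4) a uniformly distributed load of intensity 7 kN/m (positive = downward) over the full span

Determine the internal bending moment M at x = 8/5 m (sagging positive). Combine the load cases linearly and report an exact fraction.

Load 1 — point force P=3 kN at a=6 m (b=L-a=2):
  M_1 = -P(a-x)  [x≤a] = -3·(6-(8/5)) = -66/5 kN·m
Load 2 — point force P=6 kN at a=8/3 m (b=L-a=16/3):
  M_2 = -P(a-x)  [x≤a] = -6·((8/3)-(8/5)) = -32/5 kN·m
Load 3 — point force P=-4 kN at a=2 m (b=L-a=6):
  M_3 = -P(a-x)  [x≤a] = -(-4)·(2-(8/5)) = 8/5 kN·m
Load 4 — uniform load w=7 kN/m over full span:
  M_4 = -w(L-x)²/2 = -7·(8-(8/5))²/2 = -3584/25 kN·m
Superposition: M = Σ M_i = -4034/25 kN·m ≈ -161.360000 kN·m

M(8/5) = -4034/25 kN·m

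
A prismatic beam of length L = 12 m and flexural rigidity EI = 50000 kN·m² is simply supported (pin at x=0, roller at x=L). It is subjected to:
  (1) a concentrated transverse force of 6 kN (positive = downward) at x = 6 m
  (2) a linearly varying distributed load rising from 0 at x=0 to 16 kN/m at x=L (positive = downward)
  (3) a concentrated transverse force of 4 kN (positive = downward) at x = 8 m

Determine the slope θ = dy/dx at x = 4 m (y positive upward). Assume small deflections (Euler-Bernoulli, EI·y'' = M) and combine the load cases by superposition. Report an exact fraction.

Load 1 — point force P=6 kN at a=6 m (b=L-a=6):
  θ_1 = -Pb(L²-b²-3x²)/(6LEI)  [x≤a] = -6·6·(12²-6²-3·4²)/(6·12·50000) = -3/5000 rad
Load 2 — triangular load w₀=16 kN/m (0→w₀ over full span):
  θ_2 = -w₀(7L⁴-30L²x²+15x⁴)/(360LEI) = -16·(7·12⁴-30·12²·4²+15·4⁴)/(360·12·50000) = -832/140625 rad
Load 3 — point force P=4 kN at a=8 m (b=L-a=4):
  θ_3 = -Pb(L²-b²-3x²)/(6LEI)  [x≤a] = -4·4·(12²-4²-3·4²)/(6·12·50000) = -2/5625 rad
Superposition: θ = Σ θ_i = -859/125000 rad ≈ -0.006872 rad

θ(4) = -859/125000 rad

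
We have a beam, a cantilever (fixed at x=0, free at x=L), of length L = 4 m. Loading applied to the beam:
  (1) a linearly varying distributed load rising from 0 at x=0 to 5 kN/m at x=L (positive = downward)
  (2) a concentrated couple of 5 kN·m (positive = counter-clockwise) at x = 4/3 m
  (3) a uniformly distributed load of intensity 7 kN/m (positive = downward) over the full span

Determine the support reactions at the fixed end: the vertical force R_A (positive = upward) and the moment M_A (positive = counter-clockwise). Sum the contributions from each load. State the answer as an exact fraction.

R_A = 38 kN, M_A = 233/3 kN·m

Load 1 — triangular load w₀=5 kN/m (0→w₀ over full span):
  R_A = w₀L/2 = 5·4/2 = 10 kN
  M_A = w₀L²/3 = 5·4²/3 = 80/3 kN·m
Load 2 — applied couple M₀=5 kN·m at a=4/3 m (b=L-a=8/3):
  R_A = 0 kN
  M_A = -M₀ = -5 kN·m
Load 3 — uniform load w=7 kN/m over full span:
  R_A = wL = 7·4 = 28 kN
  M_A = wL²/2 = 7·4²/2 = 56 kN·m
Superposition: R_A = 38 kN, M_A = 233/3 kN·m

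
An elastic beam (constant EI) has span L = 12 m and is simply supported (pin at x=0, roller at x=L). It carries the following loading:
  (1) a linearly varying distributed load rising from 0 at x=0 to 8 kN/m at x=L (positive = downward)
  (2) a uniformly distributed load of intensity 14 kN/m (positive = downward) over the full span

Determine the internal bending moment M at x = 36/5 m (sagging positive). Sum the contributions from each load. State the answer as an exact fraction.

Load 1 — triangular load w₀=8 kN/m (0→w₀ over full span):
  M_1 = w₀Lx/6 - w₀x³/(6L) = 8·12·(36/5)/6 - 8·(36/5)³/(6·12) = 9216/125 kN·m
Load 2 — uniform load w=14 kN/m over full span:
  M_2 = wx(L-x)/2 = 14·(36/5)·(12-(36/5))/2 = 6048/25 kN·m
Superposition: M = Σ M_i = 39456/125 kN·m ≈ 315.648000 kN·m

M(36/5) = 39456/125 kN·m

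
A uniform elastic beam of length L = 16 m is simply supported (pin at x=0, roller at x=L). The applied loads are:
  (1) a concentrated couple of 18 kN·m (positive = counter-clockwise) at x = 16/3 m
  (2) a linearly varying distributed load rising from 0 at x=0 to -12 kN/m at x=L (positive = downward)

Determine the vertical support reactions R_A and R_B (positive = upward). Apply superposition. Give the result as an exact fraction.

Load 1 — applied couple M₀=18 kN·m at a=16/3 m (b=L-a=32/3):
  R_A = M₀/L = 18/16 = 9/8 kN
  R_B = -M₀/L = -18/16 = -9/8 kN
Load 2 — triangular load w₀=-12 kN/m (0→w₀ over full span):
  R_A = w₀L/6 = (-12)·16/6 = -32 kN
  R_B = w₀L/3 = (-12)·16/3 = -64 kN
Superposition: R_A = -247/8 kN, R_B = -521/8 kN

R_A = -247/8 kN, R_B = -521/8 kN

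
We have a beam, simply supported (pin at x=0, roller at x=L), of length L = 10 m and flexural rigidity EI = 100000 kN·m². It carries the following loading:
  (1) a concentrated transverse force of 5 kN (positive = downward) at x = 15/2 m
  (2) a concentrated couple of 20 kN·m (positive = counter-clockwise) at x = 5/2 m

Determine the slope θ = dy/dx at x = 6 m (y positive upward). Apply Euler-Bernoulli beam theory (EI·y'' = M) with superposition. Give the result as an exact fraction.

Load 1 — point force P=5 kN at a=15/2 m (b=L-a=5/2):
  θ_1 = -Pb(L²-b²-3x²)/(6LEI)  [x≤a] = -5·(5/2)·(10²-(5/2)²-3·6²)/(6·10·100000) = 19/640000 rad
Load 2 — applied couple M₀=20 kN·m at a=5/2 m (b=L-a=15/2):
  θ_2 = (M₀x²/(2L)-M₀(x-a)+C₁)/EI  [x>a] with C₁=M₀(3b²-L²)/(6L)=275/12 = (20·6²/(2·10)-20·(6-(5/2))+(275/12))/100000 = -133/1200000 rad
Superposition: θ = Σ θ_i = -779/9600000 rad ≈ -0.000081 rad

θ(6) = -779/9600000 rad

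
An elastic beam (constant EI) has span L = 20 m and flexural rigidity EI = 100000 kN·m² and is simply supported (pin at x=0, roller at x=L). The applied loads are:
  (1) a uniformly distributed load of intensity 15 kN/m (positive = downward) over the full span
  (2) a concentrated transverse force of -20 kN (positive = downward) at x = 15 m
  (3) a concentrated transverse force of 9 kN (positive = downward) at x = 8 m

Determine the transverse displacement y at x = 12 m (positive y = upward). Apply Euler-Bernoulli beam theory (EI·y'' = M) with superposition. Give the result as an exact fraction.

y(12) = -71889/250000 m

Load 1 — uniform load w=15 kN/m over full span:
  y_1 = -wx(L³-2Lx²+x³)/(24EI) = -15·12·(20³-2·20·12²+12³)/(24·100000) = -186/625 m
Load 2 — point force P=-20 kN at a=15 m (b=L-a=5):
  y_2 = -Pbx(L²-b²-x²)/(6LEI)  [x≤a] = -(-20)·5·12·(20²-5²-12²)/(6·20·100000) = 231/10000 m
Load 3 — point force P=9 kN at a=8 m (b=L-a=12):
  y_3 = -Pa(L-x)(2Lx-a²-x²)/(6LEI)  [x>a] = -9·8·(20-12)·(2·20·12-8²-12²)/(6·20·100000) = -204/15625 m
Superposition: y = Σ y_i = -71889/250000 m ≈ -0.287556 m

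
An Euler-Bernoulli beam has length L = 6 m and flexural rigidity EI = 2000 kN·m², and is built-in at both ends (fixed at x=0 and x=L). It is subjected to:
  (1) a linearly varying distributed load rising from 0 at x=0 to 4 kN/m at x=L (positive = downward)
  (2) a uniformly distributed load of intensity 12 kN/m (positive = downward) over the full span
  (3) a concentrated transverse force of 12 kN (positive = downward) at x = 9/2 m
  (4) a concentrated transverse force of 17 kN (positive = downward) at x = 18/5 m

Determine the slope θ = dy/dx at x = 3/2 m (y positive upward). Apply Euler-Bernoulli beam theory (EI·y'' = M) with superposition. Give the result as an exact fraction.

θ(3/2) = -137799/8000000 rad

Load 1 — triangular load w₀=4 kN/m (0→w₀ over full span):
  θ_1 = -w₀(2x(L-x)(L-2x)(x+2L)+x²(L-x)²)/(120LEI) = -4·(2·(3/2)·(6-(3/2))·(6-2·(3/2))·((3/2)+2·6)+(3/2)²·(6-(3/2))²)/(120·6·2000) = -1053/640000 rad
Load 2 — uniform load w=12 kN/m over full span:
  θ_2 = -wx(L-x)(L-2x)/(12EI) = -12·(3/2)·(6-(3/2))·(6-2·(3/2))/(12·2000) = -81/8000 rad
Load 3 — point force P=12 kN at a=9/2 m (b=L-a=3/2):
  θ_3 = -Pb²x(2aL-(3a+b)x)/(2L³EI)  [x≤a] = -12·(3/2)²·(3/2)·(2·(9/2)·6-(3·(9/2)+(3/2))·(3/2))/(2·6³·2000) = -189/128000 rad
Load 4 — point force P=17 kN at a=18/5 m (b=L-a=12/5):
  θ_4 = -Pb²x(2aL-(3a+b)x)/(2L³EI)  [x≤a] = -17·(12/5)²·(3/2)·(2·(18/5)·6-(3·(18/5)+(12/5))·(3/2))/(2·6³·2000) = -1989/500000 rad
Superposition: θ = Σ θ_i = -137799/8000000 rad ≈ -0.017225 rad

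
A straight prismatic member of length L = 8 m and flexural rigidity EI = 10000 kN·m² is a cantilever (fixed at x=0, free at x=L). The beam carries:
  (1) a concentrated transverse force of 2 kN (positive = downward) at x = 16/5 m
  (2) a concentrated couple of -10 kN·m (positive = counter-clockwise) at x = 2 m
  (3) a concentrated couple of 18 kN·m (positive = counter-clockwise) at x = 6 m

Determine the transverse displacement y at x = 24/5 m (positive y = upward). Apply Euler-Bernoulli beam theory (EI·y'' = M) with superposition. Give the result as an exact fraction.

y(24/5) = 8731/937500 m

Load 1 — point force P=2 kN at a=16/5 m (b=L-a=24/5):
  y_1 = -Pa²(3x-a)/(6EI)  [x>a] = -2·(16/5)²·(3·(24/5)-(16/5))/(6·10000) = -896/234375 m
Load 2 — applied couple M₀=-10 kN·m at a=2 m (b=L-a=6):
  y_2 = M₀a(2x-a)/(2EI)  [x>a] = (-10)·2·(2·(24/5)-2)/(2·10000) = -19/2500 m
Load 3 — applied couple M₀=18 kN·m at a=6 m (b=L-a=2):
  y_3 = M₀x²/(2EI)  [x≤a] = 18·(24/5)²/(2·10000) = 324/15625 m
Superposition: y = Σ y_i = 8731/937500 m ≈ 0.009313 m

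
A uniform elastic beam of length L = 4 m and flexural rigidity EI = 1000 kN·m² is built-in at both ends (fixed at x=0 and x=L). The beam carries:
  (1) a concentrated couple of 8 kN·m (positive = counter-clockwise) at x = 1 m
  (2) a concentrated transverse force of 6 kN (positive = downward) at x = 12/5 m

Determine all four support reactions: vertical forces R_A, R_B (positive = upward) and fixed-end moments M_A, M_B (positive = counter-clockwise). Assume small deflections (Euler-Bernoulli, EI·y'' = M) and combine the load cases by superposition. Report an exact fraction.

Load 1 — applied couple M₀=8 kN·m at a=1 m (b=L-a=3):
  R_A = 6M₀ab/L³ = 6·8·1·3/4³ = 9/4 kN
  M_A = M₀b(2a-b)/L² = 8·3·(2·1-3)/4² = -3/2 kN·m
  R_B = -6M₀ab/L³ = -6·8·1·3/4³ = -9/4 kN
  M_B = M₀a(2b-a)/L² = 8·1·(2·3-1)/4² = 5/2 kN·m
Load 2 — point force P=6 kN at a=12/5 m (b=L-a=8/5):
  R_A = Pb²(3a+b)/L³ = 6·(8/5)²·(3·(12/5)+(8/5))/4³ = 264/125 kN
  M_A = Pab²/L² = 6·(12/5)·(8/5)²/4² = 288/125 kN·m
  R_B = Pa²(a+3b)/L³ = 6·(12/5)²·((12/5)+3·(8/5))/4³ = 486/125 kN
  M_B = -Pa²b/L² = -6·(12/5)²·(8/5)/4² = -432/125 kN·m
Superposition: R_A = 2181/500 kN, M_A = 201/250 kN·m, R_B = 819/500 kN, M_B = -239/250 kN·m

R_A = 2181/500 kN, M_A = 201/250 kN·m, R_B = 819/500 kN, M_B = -239/250 kN·m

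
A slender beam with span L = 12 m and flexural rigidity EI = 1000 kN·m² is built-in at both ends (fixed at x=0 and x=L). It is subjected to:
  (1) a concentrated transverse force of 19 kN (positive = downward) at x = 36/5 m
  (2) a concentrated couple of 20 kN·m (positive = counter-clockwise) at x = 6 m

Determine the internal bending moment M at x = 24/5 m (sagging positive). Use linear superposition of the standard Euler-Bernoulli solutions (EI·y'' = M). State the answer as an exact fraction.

M(24/5) = 10759/625 kN·m

Load 1 — point force P=19 kN at a=36/5 m (b=L-a=24/5):
  M_1 = Pb²(3a+b)x/L³ - Pab²/L²  [x≤a] = 19·(24/5)²·(3·(36/5)+(24/5))·(24/5)/12³ - 19·(36/5)·(24/5)²/12² = 6384/625 kN·m
Load 2 — applied couple M₀=20 kN·m at a=6 m (b=L-a=6):
  M_2 = R_Ax - M_A  [x≤a] with R_A=5/2, M_A=5 = (5/2)·(24/5) - 5 = 7 kN·m
Superposition: M = Σ M_i = 10759/625 kN·m ≈ 17.214400 kN·m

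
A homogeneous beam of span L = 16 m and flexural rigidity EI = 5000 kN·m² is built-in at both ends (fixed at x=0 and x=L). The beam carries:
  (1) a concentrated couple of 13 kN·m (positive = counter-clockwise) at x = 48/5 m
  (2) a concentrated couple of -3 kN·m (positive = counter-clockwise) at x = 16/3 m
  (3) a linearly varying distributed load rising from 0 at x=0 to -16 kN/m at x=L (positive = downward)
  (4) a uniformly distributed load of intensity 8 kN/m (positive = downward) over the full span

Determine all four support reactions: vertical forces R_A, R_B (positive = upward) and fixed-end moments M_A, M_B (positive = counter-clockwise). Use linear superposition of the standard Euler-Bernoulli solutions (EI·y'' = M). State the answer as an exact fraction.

Load 1 — applied couple M₀=13 kN·m at a=48/5 m (b=L-a=32/5):
  R_A = 6M₀ab/L³ = 6·13·(48/5)·(32/5)/16³ = 117/100 kN
  M_A = M₀b(2a-b)/L² = 13·(32/5)·(2·(48/5)-(32/5))/16² = 104/25 kN·m
  R_B = -6M₀ab/L³ = -6·13·(48/5)·(32/5)/16³ = -117/100 kN
  M_B = M₀a(2b-a)/L² = 13·(48/5)·(2·(32/5)-(48/5))/16² = 39/25 kN·m
Load 2 — applied couple M₀=-3 kN·m at a=16/3 m (b=L-a=32/3):
  R_A = 6M₀ab/L³ = 6·(-3)·(16/3)·(32/3)/16³ = -1/4 kN
  M_A = M₀b(2a-b)/L² = (-3)·(32/3)·(2·(16/3)-(32/3))/16² = 0 kN·m
  R_B = -6M₀ab/L³ = -6·(-3)·(16/3)·(32/3)/16³ = 1/4 kN
  M_B = M₀a(2b-a)/L² = (-3)·(16/3)·(2·(32/3)-(16/3))/16² = -1 kN·m
Load 3 — triangular load w₀=-16 kN/m (0→w₀ over full span):
  R_A = 3w₀L/20 = 3·(-16)·16/20 = -192/5 kN
  M_A = w₀L²/30 = (-16)·16²/30 = -2048/15 kN·m
  R_B = 7w₀L/20 = 7·(-16)·16/20 = -448/5 kN
  M_B = -w₀L²/20 = -(-16)·16²/20 = 1024/5 kN·m
Load 4 — uniform load w=8 kN/m over full span:
  R_A = wL/2 = 8·16/2 = 64 kN
  M_A = wL²/12 = 8·16²/12 = 512/3 kN·m
  R_B = wL/2 = 8·16/2 = 64 kN
  M_B = -wL²/12 = -8·16²/12 = -512/3 kN·m
Superposition: R_A = 663/25 kN, M_A = 2872/75 kN·m, R_B = -663/25 kN, M_B = 2602/75 kN·m

R_A = 663/25 kN, M_A = 2872/75 kN·m, R_B = -663/25 kN, M_B = 2602/75 kN·m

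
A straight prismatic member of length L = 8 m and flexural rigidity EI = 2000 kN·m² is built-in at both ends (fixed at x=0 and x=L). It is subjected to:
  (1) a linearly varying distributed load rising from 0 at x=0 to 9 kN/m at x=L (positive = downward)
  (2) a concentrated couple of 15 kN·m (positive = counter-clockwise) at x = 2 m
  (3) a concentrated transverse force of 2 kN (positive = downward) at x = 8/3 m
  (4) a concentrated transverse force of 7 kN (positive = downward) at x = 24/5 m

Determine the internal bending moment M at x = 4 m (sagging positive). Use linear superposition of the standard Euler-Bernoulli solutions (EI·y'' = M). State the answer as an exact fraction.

M(4) = 12257/900 kN·m

Load 1 — triangular load w₀=9 kN/m (0→w₀ over full span):
  M_1 = 3w₀Lx/20 - w₀L²/30 - w₀x³/(6L) = 3·9·8·4/20 - 9·8²/30 - 9·4³/(6·8) = 12 kN·m
Load 2 — applied couple M₀=15 kN·m at a=2 m (b=L-a=6):
  M_2 = R_Ax - M_A - M₀  [x>a] with R_A=135/64, M_A=-45/16 = (135/64)·4 - (-45/16) - 15 = -15/4 kN·m
Load 3 — point force P=2 kN at a=8/3 m (b=L-a=16/3):
  M_3 = Pa²(a+3b)(L-x)/L³ - Pa²b/L²  [x>a] = 2·(8/3)²·((8/3)+3·(16/3))·(8-4)/8³ - 2·(8/3)²·(16/3)/8² = 8/9 kN·m
Load 4 — point force P=7 kN at a=24/5 m (b=L-a=16/5):
  M_4 = Pb²(3a+b)x/L³ - Pab²/L²  [x≤a] = 7·(16/5)²·(3·(24/5)+(16/5))·4/8³ - 7·(24/5)·(16/5)²/8² = 112/25 kN·m
Superposition: M = Σ M_i = 12257/900 kN·m ≈ 13.618889 kN·m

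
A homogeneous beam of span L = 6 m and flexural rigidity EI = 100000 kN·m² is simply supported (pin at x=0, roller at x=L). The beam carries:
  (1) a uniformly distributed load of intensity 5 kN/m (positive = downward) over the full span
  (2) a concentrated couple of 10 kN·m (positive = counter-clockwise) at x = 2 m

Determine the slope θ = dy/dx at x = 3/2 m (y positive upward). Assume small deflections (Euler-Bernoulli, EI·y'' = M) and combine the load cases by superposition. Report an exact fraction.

θ(3/2) = -247/960000 rad

Load 1 — uniform load w=5 kN/m over full span:
  θ_1 = -w(L³-6Lx²+4x³)/(24EI) = -5·(6³-6·6·(3/2)²+4·(3/2)³)/(24·100000) = -99/320000 rad
Load 2 — applied couple M₀=10 kN·m at a=2 m (b=L-a=4):
  θ_2 = (M₀x²/(2L)+C₁)/EI  [x≤a] with C₁=M₀(3b²-L²)/(6L)=10/3 = (10·(3/2)²/(2·6)+(10/3))/100000 = 1/19200 rad
Superposition: θ = Σ θ_i = -247/960000 rad ≈ -0.000257 rad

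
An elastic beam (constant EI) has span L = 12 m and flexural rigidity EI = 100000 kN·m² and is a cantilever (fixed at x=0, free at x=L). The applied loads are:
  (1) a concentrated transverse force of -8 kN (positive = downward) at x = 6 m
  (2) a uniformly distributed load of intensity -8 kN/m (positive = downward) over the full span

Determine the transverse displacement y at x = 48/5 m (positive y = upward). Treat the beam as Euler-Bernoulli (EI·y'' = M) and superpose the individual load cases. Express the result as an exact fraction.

Load 1 — point force P=-8 kN at a=6 m (b=L-a=6):
  y_1 = -Pa²(3x-a)/(6EI)  [x>a] = -(-8)·6²·(3·(48/5)-6)/(6·100000) = 171/15625 m
Load 2 — uniform load w=-8 kN/m over full span:
  y_2 = -wx²(x²-4Lx+6L²)/(24EI) = -(-8)·(48/5)²·((48/5)²-4·12·(48/5)+6·12²)/(24·100000) = 297216/1953125 m
Superposition: y = Σ y_i = 318591/1953125 m ≈ 0.163119 m

y(48/5) = 318591/1953125 m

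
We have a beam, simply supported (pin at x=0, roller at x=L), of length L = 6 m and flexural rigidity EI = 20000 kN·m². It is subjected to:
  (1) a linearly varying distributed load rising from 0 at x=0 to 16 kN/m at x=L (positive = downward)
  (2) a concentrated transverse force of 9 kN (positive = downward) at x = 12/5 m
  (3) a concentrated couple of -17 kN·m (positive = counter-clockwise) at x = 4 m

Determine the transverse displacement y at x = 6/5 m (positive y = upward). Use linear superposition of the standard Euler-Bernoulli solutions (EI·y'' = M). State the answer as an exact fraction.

y(6/5) = -676807/156250000 m

Load 1 — triangular load w₀=16 kN/m (0→w₀ over full span):
  y_1 = -w₀x(7L⁴-10L²x²+3x⁴)/(360LEI) = -16·(6/5)·(7·6⁴-10·6²·(6/5)²+3·(6/5)⁴)/(360·6·20000) = -37152/9765625 m
Load 2 — point force P=9 kN at a=12/5 m (b=L-a=18/5):
  y_2 = -Pbx(L²-b²-x²)/(6LEI)  [x≤a] = -9·(18/5)·(6/5)·(6²-(18/5)²-(6/5)²)/(6·6·20000) = -729/625000 m
Load 3 — applied couple M₀=-17 kN·m at a=4 m (b=L-a=2):
  y_3 = (M₀x³/(6L)+C₁x)/EI  [x≤a] with C₁=M₀(3b²-L²)/(6L)=34/3 = ((-17)·(6/5)³/(6·6)+(34/3)·(6/5))/20000 = 799/1250000 m
Superposition: y = Σ y_i = -676807/156250000 m ≈ -0.004332 m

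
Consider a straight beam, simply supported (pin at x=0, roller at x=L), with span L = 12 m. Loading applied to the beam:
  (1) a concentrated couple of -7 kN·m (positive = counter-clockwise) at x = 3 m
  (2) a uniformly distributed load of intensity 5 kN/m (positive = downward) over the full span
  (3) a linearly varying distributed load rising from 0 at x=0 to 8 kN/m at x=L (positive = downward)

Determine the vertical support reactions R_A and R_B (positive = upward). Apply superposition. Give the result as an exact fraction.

Load 1 — applied couple M₀=-7 kN·m at a=3 m (b=L-a=9):
  R_A = M₀/L = (-7)/12 = -7/12 kN
  R_B = -M₀/L = -(-7)/12 = 7/12 kN
Load 2 — uniform load w=5 kN/m over full span:
  R_A = wL/2 = 5·12/2 = 30 kN
  R_B = wL/2 = 5·12/2 = 30 kN
Load 3 — triangular load w₀=8 kN/m (0→w₀ over full span):
  R_A = w₀L/6 = 8·12/6 = 16 kN
  R_B = w₀L/3 = 8·12/3 = 32 kN
Superposition: R_A = 545/12 kN, R_B = 751/12 kN

R_A = 545/12 kN, R_B = 751/12 kN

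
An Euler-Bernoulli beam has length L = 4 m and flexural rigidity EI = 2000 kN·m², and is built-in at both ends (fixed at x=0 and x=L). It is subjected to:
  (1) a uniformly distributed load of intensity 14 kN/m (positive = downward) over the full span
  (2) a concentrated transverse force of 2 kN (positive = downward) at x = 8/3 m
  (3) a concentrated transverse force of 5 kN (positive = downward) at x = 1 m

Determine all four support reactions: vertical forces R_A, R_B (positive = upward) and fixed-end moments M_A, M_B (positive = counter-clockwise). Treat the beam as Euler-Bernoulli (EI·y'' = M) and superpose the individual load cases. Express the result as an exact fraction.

R_A = 28285/864 kN, M_A = 9535/432 kN·m, R_B = 26147/864 kN, M_B = -8981/432 kN·m

Load 1 — uniform load w=14 kN/m over full span:
  R_A = wL/2 = 14·4/2 = 28 kN
  M_A = wL²/12 = 14·4²/12 = 56/3 kN·m
  R_B = wL/2 = 14·4/2 = 28 kN
  M_B = -wL²/12 = -14·4²/12 = -56/3 kN·m
Load 2 — point force P=2 kN at a=8/3 m (b=L-a=4/3):
  R_A = Pb²(3a+b)/L³ = 2·(4/3)²·(3·(8/3)+(4/3))/4³ = 14/27 kN
  M_A = Pab²/L² = 2·(8/3)·(4/3)²/4² = 16/27 kN·m
  R_B = Pa²(a+3b)/L³ = 2·(8/3)²·((8/3)+3·(4/3))/4³ = 40/27 kN
  M_B = -Pa²b/L² = -2·(8/3)²·(4/3)/4² = -32/27 kN·m
Load 3 — point force P=5 kN at a=1 m (b=L-a=3):
  R_A = Pb²(3a+b)/L³ = 5·3²·(3·1+3)/4³ = 135/32 kN
  M_A = Pab²/L² = 5·1·3²/4² = 45/16 kN·m
  R_B = Pa²(a+3b)/L³ = 5·1²·(1+3·3)/4³ = 25/32 kN
  M_B = -Pa²b/L² = -5·1²·3/4² = -15/16 kN·m
Superposition: R_A = 28285/864 kN, M_A = 9535/432 kN·m, R_B = 26147/864 kN, M_B = -8981/432 kN·m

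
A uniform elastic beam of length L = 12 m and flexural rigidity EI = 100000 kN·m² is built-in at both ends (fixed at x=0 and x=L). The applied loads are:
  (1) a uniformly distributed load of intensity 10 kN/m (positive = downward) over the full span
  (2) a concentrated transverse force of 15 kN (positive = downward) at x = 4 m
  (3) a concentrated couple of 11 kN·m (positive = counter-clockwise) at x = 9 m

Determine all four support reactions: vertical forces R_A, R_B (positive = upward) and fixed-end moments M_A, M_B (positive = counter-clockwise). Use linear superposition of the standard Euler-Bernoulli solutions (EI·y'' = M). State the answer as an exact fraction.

R_A = 20777/288 kN, M_A = 7205/48 kN·m, R_B = 18103/288 kN, M_B = -6499/48 kN·m

Load 1 — uniform load w=10 kN/m over full span:
  R_A = wL/2 = 10·12/2 = 60 kN
  M_A = wL²/12 = 10·12²/12 = 120 kN·m
  R_B = wL/2 = 10·12/2 = 60 kN
  M_B = -wL²/12 = -10·12²/12 = -120 kN·m
Load 2 — point force P=15 kN at a=4 m (b=L-a=8):
  R_A = Pb²(3a+b)/L³ = 15·8²·(3·4+8)/12³ = 100/9 kN
  M_A = Pab²/L² = 15·4·8²/12² = 80/3 kN·m
  R_B = Pa²(a+3b)/L³ = 15·4²·(4+3·8)/12³ = 35/9 kN
  M_B = -Pa²b/L² = -15·4²·8/12² = -40/3 kN·m
Load 3 — applied couple M₀=11 kN·m at a=9 m (b=L-a=3):
  R_A = 6M₀ab/L³ = 6·11·9·3/12³ = 33/32 kN
  M_A = M₀b(2a-b)/L² = 11·3·(2·9-3)/12² = 55/16 kN·m
  R_B = -6M₀ab/L³ = -6·11·9·3/12³ = -33/32 kN
  M_B = M₀a(2b-a)/L² = 11·9·(2·3-9)/12² = -33/16 kN·m
Superposition: R_A = 20777/288 kN, M_A = 7205/48 kN·m, R_B = 18103/288 kN, M_B = -6499/48 kN·m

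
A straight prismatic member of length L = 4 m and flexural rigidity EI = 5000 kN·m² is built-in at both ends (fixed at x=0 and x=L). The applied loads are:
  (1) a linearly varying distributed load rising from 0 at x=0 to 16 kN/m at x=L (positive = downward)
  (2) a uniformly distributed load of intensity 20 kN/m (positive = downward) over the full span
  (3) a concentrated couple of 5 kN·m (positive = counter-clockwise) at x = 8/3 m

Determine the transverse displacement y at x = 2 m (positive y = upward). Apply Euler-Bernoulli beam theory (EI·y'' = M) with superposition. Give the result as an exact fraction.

y(2) = -89/22500 m

Load 1 — triangular load w₀=16 kN/m (0→w₀ over full span):
  y_1 = -w₀x²(L-x)²(x+2L)/(120LEI) = -16·2²·(4-2)²·(2+2·4)/(120·4·5000) = -2/1875 m
Load 2 — uniform load w=20 kN/m over full span:
  y_2 = -wx²(L-x)²/(24EI) = -20·2²·(4-2)²/(24·5000) = -1/375 m
Load 3 — applied couple M₀=5 kN·m at a=8/3 m (b=L-a=4/3):
  y_3 = (R_Ax³/6 - M_Ax²/2)/EI  [x≤a] with R_A=5/3, M_A=5/3 = ((5/3)·2³/6 - (5/3)·2²/2)/5000 = -1/4500 m
Superposition: y = Σ y_i = -89/22500 m ≈ -0.003956 m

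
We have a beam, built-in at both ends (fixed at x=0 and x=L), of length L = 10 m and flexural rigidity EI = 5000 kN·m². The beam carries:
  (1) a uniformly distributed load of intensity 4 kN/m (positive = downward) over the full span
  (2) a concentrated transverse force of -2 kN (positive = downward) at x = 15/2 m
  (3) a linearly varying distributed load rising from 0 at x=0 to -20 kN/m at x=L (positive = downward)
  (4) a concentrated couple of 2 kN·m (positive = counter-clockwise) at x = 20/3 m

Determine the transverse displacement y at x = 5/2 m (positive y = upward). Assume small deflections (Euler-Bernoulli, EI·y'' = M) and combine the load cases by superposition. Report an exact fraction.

Load 1 — uniform load w=4 kN/m over full span:
  y_1 = -wx²(L-x)²/(24EI) = -4·(5/2)²·(10-(5/2))²/(24·5000) = -3/256 m
Load 2 — point force P=-2 kN at a=15/2 m (b=L-a=5/2):
  y_2 = -Pb²x²(3aL-(3a+b)x)/(6L³EI)  [x≤a] = -(-2)·(5/2)²·(5/2)²·(3·(15/2)·10-(3·(15/2)+(5/2))·(5/2))/(6·10³·5000) = 13/30720 m
Load 3 — triangular load w₀=-20 kN/m (0→w₀ over full span):
  y_3 = -w₀x²(L-x)²(x+2L)/(120LEI) = -(-20)·(5/2)²·(10-(5/2))²·((5/2)+2·10)/(120·10·5000) = 27/1024 m
Load 4 — applied couple M₀=2 kN·m at a=20/3 m (b=L-a=10/3):
  y_4 = (R_Ax³/6 - M_Ax²/2)/EI  [x≤a] with R_A=4/15, M_A=2/3 = ((4/15)·(5/2)³/6 - (2/3)·(5/2)²/2)/5000 = -1/3600 m
Superposition: y = Σ y_i = 6817/460800 m ≈ 0.014794 m

y(5/2) = 6817/460800 m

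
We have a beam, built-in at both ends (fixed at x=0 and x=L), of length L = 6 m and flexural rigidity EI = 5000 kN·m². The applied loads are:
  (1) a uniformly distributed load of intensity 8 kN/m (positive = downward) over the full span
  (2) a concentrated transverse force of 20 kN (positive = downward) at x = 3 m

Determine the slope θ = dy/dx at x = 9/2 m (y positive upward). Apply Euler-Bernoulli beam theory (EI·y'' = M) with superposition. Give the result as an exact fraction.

Load 1 — uniform load w=8 kN/m over full span:
  θ_1 = -wx(L-x)(L-2x)/(12EI) = -8·(9/2)·(6-(9/2))·(6-2·(9/2))/(12·5000) = 27/10000 rad
Load 2 — point force P=20 kN at a=3 m (b=L-a=3):
  θ_2 = Pa²(L-x)(2bL-(3b+a)(L-x))/(2L³EI)  [x>a] = 20·3²·(6-(9/2))·(2·3·6-(3·3+3)·(6-(9/2)))/(2·6³·5000) = 9/4000 rad
Superposition: θ = Σ θ_i = 99/20000 rad ≈ 0.004950 rad

θ(9/2) = 99/20000 rad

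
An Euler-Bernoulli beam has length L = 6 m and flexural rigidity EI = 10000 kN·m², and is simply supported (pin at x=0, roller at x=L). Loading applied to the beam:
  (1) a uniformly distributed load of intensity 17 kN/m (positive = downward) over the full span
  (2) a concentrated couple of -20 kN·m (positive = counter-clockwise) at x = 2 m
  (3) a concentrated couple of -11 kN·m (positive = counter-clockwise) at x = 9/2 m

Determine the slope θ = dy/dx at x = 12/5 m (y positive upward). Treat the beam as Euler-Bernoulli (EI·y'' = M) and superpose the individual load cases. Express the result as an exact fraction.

θ(12/5) = -299383/60000000 rad

Load 1 — uniform load w=17 kN/m over full span:
  θ_1 = -w(L³-6Lx²+4x³)/(24EI) = -17·(6³-6·6·(12/5)²+4·(12/5)³)/(24·10000) = -5661/1250000 rad
Load 2 — applied couple M₀=-20 kN·m at a=2 m (b=L-a=4):
  θ_2 = (M₀x²/(2L)-M₀(x-a)+C₁)/EI  [x>a] with C₁=M₀(3b²-L²)/(6L)=-20/3 = ((-20)·(12/5)²/(2·6)-(-20)·((12/5)-2)+(-20/3))/10000 = -31/37500 rad
Load 3 — applied couple M₀=-11 kN·m at a=9/2 m (b=L-a=3/2):
  θ_3 = (M₀x²/(2L)+C₁)/EI  [x≤a] with C₁=M₀(3b²-L²)/(6L)=143/16 = ((-11)·(12/5)²/(2·6)+(143/16))/10000 = 1463/4000000 rad
Superposition: θ = Σ θ_i = -299383/60000000 rad ≈ -0.004990 rad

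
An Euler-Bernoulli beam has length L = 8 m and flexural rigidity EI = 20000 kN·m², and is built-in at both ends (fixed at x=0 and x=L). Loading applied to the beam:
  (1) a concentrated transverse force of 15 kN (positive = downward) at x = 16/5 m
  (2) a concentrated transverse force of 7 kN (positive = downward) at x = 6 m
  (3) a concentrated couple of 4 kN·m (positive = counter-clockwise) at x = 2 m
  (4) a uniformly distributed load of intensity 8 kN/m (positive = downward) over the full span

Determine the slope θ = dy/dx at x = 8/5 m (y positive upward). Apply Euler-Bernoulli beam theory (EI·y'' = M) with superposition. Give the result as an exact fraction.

θ(8/5) = -15267/6250000 rad

Load 1 — point force P=15 kN at a=16/5 m (b=L-a=24/5):
  θ_1 = -Pb²x(2aL-(3a+b)x)/(2L³EI)  [x≤a] = -15·(24/5)²·(8/5)·(2·(16/5)·8-(3·(16/5)+(24/5))·(8/5))/(2·8³·20000) = -297/390625 rad
Load 2 — point force P=7 kN at a=6 m (b=L-a=2):
  θ_2 = -Pb²x(2aL-(3a+b)x)/(2L³EI)  [x≤a] = -7·2²·(8/5)·(2·6·8-(3·6+2)·(8/5))/(2·8³·20000) = -7/50000 rad
Load 3 — applied couple M₀=4 kN·m at a=2 m (b=L-a=6):
  θ_3 = (R_Ax²/2 - M_Ax)/EI  [x≤a] with R_A=9/16, M_A=-3/4 = ((9/16)·(8/5)²/2 - (-3/4)·(8/5))/20000 = 3/31250 rad
Load 4 — uniform load w=8 kN/m over full span:
  θ_4 = -wx(L-x)(L-2x)/(12EI) = -8·(8/5)·(8-(8/5))·(8-2·(8/5))/(12·20000) = -128/78125 rad
Superposition: θ = Σ θ_i = -15267/6250000 rad ≈ -0.002443 rad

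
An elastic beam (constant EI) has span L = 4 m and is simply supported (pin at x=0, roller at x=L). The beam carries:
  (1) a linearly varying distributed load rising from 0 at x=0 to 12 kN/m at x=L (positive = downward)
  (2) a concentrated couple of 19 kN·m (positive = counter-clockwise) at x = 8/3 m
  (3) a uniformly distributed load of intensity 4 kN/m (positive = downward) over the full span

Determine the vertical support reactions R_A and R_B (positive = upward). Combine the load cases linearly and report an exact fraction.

Load 1 — triangular load w₀=12 kN/m (0→w₀ over full span):
  R_A = w₀L/6 = 12·4/6 = 8 kN
  R_B = w₀L/3 = 12·4/3 = 16 kN
Load 2 — applied couple M₀=19 kN·m at a=8/3 m (b=L-a=4/3):
  R_A = M₀/L = 19/4 kN
  R_B = -M₀/L = -19/4 kN
Load 3 — uniform load w=4 kN/m over full span:
  R_A = wL/2 = 4·4/2 = 8 kN
  R_B = wL/2 = 4·4/2 = 8 kN
Superposition: R_A = 83/4 kN, R_B = 77/4 kN

R_A = 83/4 kN, R_B = 77/4 kN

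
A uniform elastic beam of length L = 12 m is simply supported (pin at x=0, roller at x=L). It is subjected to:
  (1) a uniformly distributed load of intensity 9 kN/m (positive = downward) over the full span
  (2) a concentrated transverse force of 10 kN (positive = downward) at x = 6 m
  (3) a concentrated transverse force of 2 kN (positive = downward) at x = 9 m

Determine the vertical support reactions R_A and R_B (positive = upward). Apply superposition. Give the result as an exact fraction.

Load 1 — uniform load w=9 kN/m over full span:
  R_A = wL/2 = 9·12/2 = 54 kN
  R_B = wL/2 = 9·12/2 = 54 kN
Load 2 — point force P=10 kN at a=6 m (b=L-a=6):
  R_A = Pb/L = 10·6/12 = 5 kN
  R_B = Pa/L = 10·6/12 = 5 kN
Load 3 — point force P=2 kN at a=9 m (b=L-a=3):
  R_A = Pb/L = 2·3/12 = 1/2 kN
  R_B = Pa/L = 2·9/12 = 3/2 kN
Superposition: R_A = 119/2 kN, R_B = 121/2 kN

R_A = 119/2 kN, R_B = 121/2 kN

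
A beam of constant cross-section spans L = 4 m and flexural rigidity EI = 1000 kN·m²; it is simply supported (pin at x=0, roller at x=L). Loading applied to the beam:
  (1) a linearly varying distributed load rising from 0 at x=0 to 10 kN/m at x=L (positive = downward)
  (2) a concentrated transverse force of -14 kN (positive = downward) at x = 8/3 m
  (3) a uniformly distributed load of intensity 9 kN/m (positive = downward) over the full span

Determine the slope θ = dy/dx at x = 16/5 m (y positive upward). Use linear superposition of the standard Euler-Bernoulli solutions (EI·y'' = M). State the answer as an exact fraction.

Load 1 — triangular load w₀=10 kN/m (0→w₀ over full span):
  θ_1 = -w₀(7L⁴-30L²x²+15x⁴)/(360LEI) = -10·(7·4⁴-30·4²·(16/5)²+15·(16/5)⁴)/(360·4·1000) = 1514/140625 rad
Load 2 — point force P=-14 kN at a=8/3 m (b=L-a=4/3):
  θ_2 = -Pa(2L²-6Lx+3x²+a²)/(6LEI)  [x>a] = -(-14)·(8/3)·(2·4²-6·4·(16/5)+3·(16/5)²+(8/3)²)/(6·4·1000) = -2744/253125 rad
Load 3 — uniform load w=9 kN/m over full span:
  θ_3 = -w(L³-6Lx²+4x³)/(24EI) = -9·(4³-6·4·(16/5)²+4·(16/5)³)/(24·1000) = 297/15625 rad
Superposition: θ = Σ θ_i = 23963/1265625 rad ≈ 0.018934 rad

θ(16/5) = 23963/1265625 rad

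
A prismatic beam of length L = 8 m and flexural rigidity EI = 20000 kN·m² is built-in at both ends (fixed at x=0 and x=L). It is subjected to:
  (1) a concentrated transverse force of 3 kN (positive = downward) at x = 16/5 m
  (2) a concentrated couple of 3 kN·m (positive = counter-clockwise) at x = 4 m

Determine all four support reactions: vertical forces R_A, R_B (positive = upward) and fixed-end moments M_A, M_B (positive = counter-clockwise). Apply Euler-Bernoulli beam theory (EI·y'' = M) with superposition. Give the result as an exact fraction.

Load 1 — point force P=3 kN at a=16/5 m (b=L-a=24/5):
  R_A = Pb²(3a+b)/L³ = 3·(24/5)²·(3·(16/5)+(24/5))/8³ = 243/125 kN
  M_A = Pab²/L² = 3·(16/5)·(24/5)²/8² = 432/125 kN·m
  R_B = Pa²(a+3b)/L³ = 3·(16/5)²·((16/5)+3·(24/5))/8³ = 132/125 kN
  M_B = -Pa²b/L² = -3·(16/5)²·(24/5)/8² = -288/125 kN·m
Load 2 — applied couple M₀=3 kN·m at a=4 m (b=L-a=4):
  R_A = 6M₀ab/L³ = 6·3·4·4/8³ = 9/16 kN
  M_A = M₀b(2a-b)/L² = 3·4·(2·4-4)/8² = 3/4 kN·m
  R_B = -6M₀ab/L³ = -6·3·4·4/8³ = -9/16 kN
  M_B = M₀a(2b-a)/L² = 3·4·(2·4-4)/8² = 3/4 kN·m
Superposition: R_A = 5013/2000 kN, M_A = 2103/500 kN·m, R_B = 987/2000 kN, M_B = -777/500 kN·m

R_A = 5013/2000 kN, M_A = 2103/500 kN·m, R_B = 987/2000 kN, M_B = -777/500 kN·m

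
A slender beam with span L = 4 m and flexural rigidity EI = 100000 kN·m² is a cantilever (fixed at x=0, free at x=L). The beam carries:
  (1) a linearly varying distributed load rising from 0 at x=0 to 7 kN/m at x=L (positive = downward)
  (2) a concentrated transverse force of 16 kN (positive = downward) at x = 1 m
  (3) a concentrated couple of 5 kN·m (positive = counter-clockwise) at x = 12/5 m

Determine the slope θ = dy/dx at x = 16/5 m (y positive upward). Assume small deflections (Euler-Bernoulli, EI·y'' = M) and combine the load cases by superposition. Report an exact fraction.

θ(16/5) = -24109/46875000 rad

Load 1 — triangular load w₀=7 kN/m (0→w₀ over full span):
  θ_1 = (w₀Lx²/4-w₀L²x/3-w₀x⁴/(24L))/EI = (7·4·(16/5)²/4-7·4²·(16/5)/3-7·(16/5)⁴/(24·4))/100000 = -3248/5859375 rad
Load 2 — point force P=16 kN at a=1 m (b=L-a=3):
  θ_2 = -Pa²/(2EI)  [x>a] = -16·1²/(2·100000) = -1/12500 rad
Load 3 — applied couple M₀=5 kN·m at a=12/5 m (b=L-a=8/5):
  θ_3 = M₀a/EI  [x>a] = 5·(12/5)/100000 = 3/25000 rad
Superposition: θ = Σ θ_i = -24109/46875000 rad ≈ -0.000514 rad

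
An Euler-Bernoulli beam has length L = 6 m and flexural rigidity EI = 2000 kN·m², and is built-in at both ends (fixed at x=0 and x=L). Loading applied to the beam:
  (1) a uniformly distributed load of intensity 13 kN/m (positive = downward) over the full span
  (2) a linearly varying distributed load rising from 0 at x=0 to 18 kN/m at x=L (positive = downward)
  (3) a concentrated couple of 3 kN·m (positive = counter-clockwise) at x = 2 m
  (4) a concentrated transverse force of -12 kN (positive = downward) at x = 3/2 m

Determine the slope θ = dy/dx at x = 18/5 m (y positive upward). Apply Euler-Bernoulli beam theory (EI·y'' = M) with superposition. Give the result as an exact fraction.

θ(18/5) = 17841/2500000 rad

Load 1 — uniform load w=13 kN/m over full span:
  θ_1 = -wx(L-x)(L-2x)/(12EI) = -13·(18/5)·(6-(18/5))·(6-2·(18/5))/(12·2000) = 351/62500 rad
Load 2 — triangular load w₀=18 kN/m (0→w₀ over full span):
  θ_2 = -w₀(2x(L-x)(L-2x)(x+2L)+x²(L-x)²)/(120LEI) = -18·(2·(18/5)·(6-(18/5))·(6-2·(18/5))·((18/5)+2·6)+(18/5)²·(6-(18/5))²)/(120·6·2000) = 243/78125 rad
Load 3 — applied couple M₀=3 kN·m at a=2 m (b=L-a=4):
  θ_3 = (R_Ax²/2 - M_Ax - M₀(x-a))/EI  [x>a] with R_A=2/3, M_A=0 = ((2/3)·(18/5)²/2 - 0·(18/5) - 3·((18/5)-2))/2000 = -3/12500 rad
Load 4 — point force P=-12 kN at a=3/2 m (b=L-a=9/2):
  θ_4 = Pa²(L-x)(2bL-(3b+a)(L-x))/(2L³EI)  [x>a] = (-12)·(3/2)²·(6-(18/5))·(2·(9/2)·6-(3·(9/2)+(3/2))·(6-(18/5)))/(2·6³·2000) = -27/20000 rad
Superposition: θ = Σ θ_i = 17841/2500000 rad ≈ 0.007136 rad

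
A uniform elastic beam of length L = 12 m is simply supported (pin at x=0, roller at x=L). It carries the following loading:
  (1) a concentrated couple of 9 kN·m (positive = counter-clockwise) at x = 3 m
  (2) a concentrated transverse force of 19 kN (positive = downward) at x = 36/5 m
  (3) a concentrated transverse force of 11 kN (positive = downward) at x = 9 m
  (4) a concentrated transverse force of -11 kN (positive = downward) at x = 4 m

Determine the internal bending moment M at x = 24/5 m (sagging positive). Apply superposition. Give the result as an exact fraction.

Load 1 — applied couple M₀=9 kN·m at a=3 m (b=L-a=9):
  M_1 = M₀x/L - M₀  [x>a] = 9·(24/5)/12 - 9 = -27/5 kN·m
Load 2 — point force P=19 kN at a=36/5 m (b=L-a=24/5):
  M_2 = Pbx/L  [x≤a] = 19·(24/5)·(24/5)/12 = 912/25 kN·m
Load 3 — point force P=11 kN at a=9 m (b=L-a=3):
  M_3 = Pbx/L  [x≤a] = 11·3·(24/5)/12 = 66/5 kN·m
Load 4 — point force P=-11 kN at a=4 m (b=L-a=8):
  M_4 = Pa(L-x)/L  [x>a] = (-11)·4·(12-(24/5))/12 = -132/5 kN·m
Superposition: M = Σ M_i = 447/25 kN·m ≈ 17.880000 kN·m

M(24/5) = 447/25 kN·m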